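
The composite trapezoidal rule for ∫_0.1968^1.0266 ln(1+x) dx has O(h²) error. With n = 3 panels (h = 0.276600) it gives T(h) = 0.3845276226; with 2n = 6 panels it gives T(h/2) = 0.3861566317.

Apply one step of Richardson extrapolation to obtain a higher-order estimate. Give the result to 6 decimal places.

r = 2: numerator weight 4, denominator 3.
Top: 4(0.3861566317) − (0.3845276226) = 1.1600989042
Divide by 2^2 − 1 = 3.
So the Richardson estimate is 0.3866996347.

0.386700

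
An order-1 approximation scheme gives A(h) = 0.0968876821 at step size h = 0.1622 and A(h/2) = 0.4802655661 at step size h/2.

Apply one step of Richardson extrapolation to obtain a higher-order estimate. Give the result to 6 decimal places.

r = 1, so 2^r = 2.
2^1×A(h/2) = 0.9605311322; minus A(h) gives 0.8636434501.
Divide by 2^1 − 1 = 1.
Result: 0.8636434501

0.863643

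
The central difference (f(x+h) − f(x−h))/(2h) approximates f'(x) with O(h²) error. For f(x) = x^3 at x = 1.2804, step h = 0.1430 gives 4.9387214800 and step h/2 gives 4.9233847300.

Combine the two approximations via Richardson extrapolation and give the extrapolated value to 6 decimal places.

4.918272

Order 2 gives 2^r = 4 and 2^r − 1 = 3.
Numerator 4*A(h/2) − A(h) = 4*4.9233847300 − 4.9387214800 = 14.7548174400
Denominator 4 − 1 = 3.
Extrapolated: 14.7548174400 / 3 = 4.9182724800
Shift from A(h/2): −0.0051122500.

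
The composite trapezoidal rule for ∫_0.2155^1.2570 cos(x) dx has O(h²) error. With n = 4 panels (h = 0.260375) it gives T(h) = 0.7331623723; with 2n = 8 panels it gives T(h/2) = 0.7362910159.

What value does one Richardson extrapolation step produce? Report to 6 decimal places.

0.737334

The method has order 2: 2^2 = 4.
4*0.7362910159 = 2.9451640636; 2.9451640636 − 0.7331623723 = 2.2120016913
Denominator 4 − 1 = 3.
So the Richardson estimate is 0.7373338971.
Correction |R − A(h/2)| = 1.043e-03; gap |A(h/2) − A(h)| = 3.129e-03.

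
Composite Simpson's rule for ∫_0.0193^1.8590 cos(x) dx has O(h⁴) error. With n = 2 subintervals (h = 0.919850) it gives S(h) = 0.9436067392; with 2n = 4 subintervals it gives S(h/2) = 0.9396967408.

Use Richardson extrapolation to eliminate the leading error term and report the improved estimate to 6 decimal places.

The method has order 4: 2^4 = 16.
A(h/2) − A(h) = 0.9396967408 − 0.9436067392 = -0.0039099984
Divide by 2^4 − 1 = 15: (-0.0039099984)/15 = -0.0002606666
R = A(h/2) + (A(h/2) − A(h))/15 = 0.9396967408 − 0.0002606666 = 0.9394360742
Gap between inputs: 3.910e-03; correction applied: −0.0002606666.

0.939436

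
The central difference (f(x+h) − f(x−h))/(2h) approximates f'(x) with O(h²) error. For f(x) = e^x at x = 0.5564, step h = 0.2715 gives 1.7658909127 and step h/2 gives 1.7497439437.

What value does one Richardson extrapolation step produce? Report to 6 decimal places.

1.744362

The method has order 2: 2^2 = 4.
Difference of the inputs: 1.7497439437 − 1.7658909127 = -0.0161469690
Correction (A(h/2) − A(h))/(4 − 1) = (-0.0161469690)/3 = -0.0053823230
R = A(h/2) + (A(h/2) − A(h))/3 = 1.7497439437 − 0.0053823230 = 1.7443616207
Correction |R − A(h/2)| = 5.382e-03; gap |A(h/2) − A(h)| = 1.615e-02.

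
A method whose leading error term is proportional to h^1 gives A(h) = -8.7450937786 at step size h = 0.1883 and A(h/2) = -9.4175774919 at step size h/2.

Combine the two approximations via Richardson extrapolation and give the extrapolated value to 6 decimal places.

-10.090061

Leading term ∝ h^1; use weight 2 = 2^1.
2*(-9.4175774919) = -18.8351549838; subtract (-8.7450937786) → -10.0900612052
R = (-10.0900612052)/1 = -10.0900612052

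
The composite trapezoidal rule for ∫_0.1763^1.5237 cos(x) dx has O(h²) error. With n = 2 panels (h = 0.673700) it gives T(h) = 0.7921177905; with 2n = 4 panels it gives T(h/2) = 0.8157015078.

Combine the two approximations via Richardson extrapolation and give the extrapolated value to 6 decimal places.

r = 2, so 2^r = 4.
4 × 0.8157015078 = 3.2628060312; subtract 0.7921177905 → 2.4706882407
Divide by 2^2 − 1 = 3.
2.4706882407 ÷ 3 = 0.8235627469
Gap between inputs: 2.358e-02; correction applied: +0.0078612391.

0.823563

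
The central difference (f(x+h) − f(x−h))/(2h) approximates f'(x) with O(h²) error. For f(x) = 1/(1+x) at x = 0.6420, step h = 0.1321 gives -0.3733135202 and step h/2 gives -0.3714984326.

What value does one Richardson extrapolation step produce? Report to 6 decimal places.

r = 2: numerator weight 4, denominator 3.
Top: 4(-0.3714984326) − (-0.3733135202) = -1.1126802102
Denominator 4 − 1 = 3.
(4*(-0.3714984326) − (-0.3733135202))/(4 − 1) = -0.3708934034
Shift from A(h/2): +0.0006050292.

-0.370893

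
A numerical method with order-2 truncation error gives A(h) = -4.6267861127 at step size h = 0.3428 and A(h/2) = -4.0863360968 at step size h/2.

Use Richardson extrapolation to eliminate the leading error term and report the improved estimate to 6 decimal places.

-3.906186

Order 2 gives 2^r = 4 and 2^r − 1 = 3.
Top: 4(-4.0863360968) − (-4.6267861127) = -11.7185582745
Divide by 2^2 − 1 = 3.
(-11.7185582745) ÷ 3 = -3.9061860915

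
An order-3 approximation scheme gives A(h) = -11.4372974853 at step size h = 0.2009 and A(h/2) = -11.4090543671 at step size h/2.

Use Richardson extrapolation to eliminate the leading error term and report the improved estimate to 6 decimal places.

Leading term ∝ h^3; use weight 8 = 2^3.
Top: 8(-11.4090543671) − (-11.4372974853) = -79.8351374515
Denominator 8 − 1 = 7.
(8·(-11.4090543671) − (-11.4372974853))/(8 − 1) = -11.4050196359

-11.405020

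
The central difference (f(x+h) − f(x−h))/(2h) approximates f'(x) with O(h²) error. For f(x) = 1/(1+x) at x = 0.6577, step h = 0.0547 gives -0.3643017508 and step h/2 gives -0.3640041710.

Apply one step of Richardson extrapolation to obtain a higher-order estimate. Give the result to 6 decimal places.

Method order is 2; weight 2^2 = 4.
Difference of the inputs: -0.3640041710 − (-0.3643017508) = 0.0002975798
Divide by 2^2 − 1 = 3: 0.0002975798/3 = 0.0000991933
R = A(h/2) + (A(h/2) − A(h))/3 = -0.3640041710 + 0.0000991933 = -0.3639049777
Shift from A(h/2): +0.0000991933.

-0.363905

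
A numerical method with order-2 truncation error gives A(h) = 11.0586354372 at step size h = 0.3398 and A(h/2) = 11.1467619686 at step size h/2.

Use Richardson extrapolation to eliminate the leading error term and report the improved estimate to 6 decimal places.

The method has order 2: 2^2 = 4.
Top: 4(11.1467619686) − (11.0586354372) = 33.5284124372
(4×11.1467619686 − 11.0586354372)/(4 − 1) = 11.1761374791

11.176137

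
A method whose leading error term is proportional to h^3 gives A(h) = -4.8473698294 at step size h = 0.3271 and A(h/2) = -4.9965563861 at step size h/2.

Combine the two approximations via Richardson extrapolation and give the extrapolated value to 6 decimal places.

-5.017869

Order 3 gives 2^r = 8 and 2^r − 1 = 7.
2^3×A(h/2) = -39.9724510888; minus A(h) gives -35.1250812594.
R = (-35.1250812594)/7 = -5.0178687513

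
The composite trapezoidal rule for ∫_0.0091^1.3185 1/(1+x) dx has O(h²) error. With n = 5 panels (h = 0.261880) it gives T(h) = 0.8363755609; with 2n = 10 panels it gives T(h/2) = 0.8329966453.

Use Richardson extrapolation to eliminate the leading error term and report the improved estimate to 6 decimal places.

Error is O(h^2); halving h shrinks it by 2^2 = 4.
Weighted: 3.3319865812 − 0.8363755609 = 2.4956110203
(4·0.8329966453 − 0.8363755609)/(4 − 1) = 0.8318703401

0.831870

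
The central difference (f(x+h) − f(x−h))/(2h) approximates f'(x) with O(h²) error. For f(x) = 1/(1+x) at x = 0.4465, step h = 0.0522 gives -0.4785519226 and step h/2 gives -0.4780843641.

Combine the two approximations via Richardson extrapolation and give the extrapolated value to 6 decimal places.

-0.477929

Method order is 2; weight 2^2 = 4.
4×(-0.4780843641) = -1.9123374564; (-1.9123374564) − (-0.4785519226) = -1.4337855338
R = (-1.4337855338)/3 = -0.4779285113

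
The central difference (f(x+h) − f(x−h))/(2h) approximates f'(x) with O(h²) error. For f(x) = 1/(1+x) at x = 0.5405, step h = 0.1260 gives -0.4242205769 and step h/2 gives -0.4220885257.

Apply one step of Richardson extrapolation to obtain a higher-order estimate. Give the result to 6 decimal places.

-0.421378

Order 2 gives 2^r = 4 and 2^r − 1 = 3.
4·(-0.4220885257) = -1.6883541028; subtract (-0.4242205769) → -1.2641335259
R = (-1.2641335259)/3 = -0.4213778420
Correction |R − A(h/2)| = 7.107e-04; gap |A(h/2) − A(h)| = 2.132e-03.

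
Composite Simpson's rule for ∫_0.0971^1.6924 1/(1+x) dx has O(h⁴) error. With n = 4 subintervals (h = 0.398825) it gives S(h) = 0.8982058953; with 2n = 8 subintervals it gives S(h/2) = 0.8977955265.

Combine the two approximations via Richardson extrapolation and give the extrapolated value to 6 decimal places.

Error is O(h^4); halving h shrinks it by 2^4 = 16.
A(h/2) − A(h) = 0.8977955265 − 0.8982058953 = -0.0004103688
Correction (A(h/2) − A(h))/(16 − 1) = (-0.0004103688)/15 = -0.0000273579
R = 0.8977955265 − 0.0000273579 = 0.8977681686

0.897768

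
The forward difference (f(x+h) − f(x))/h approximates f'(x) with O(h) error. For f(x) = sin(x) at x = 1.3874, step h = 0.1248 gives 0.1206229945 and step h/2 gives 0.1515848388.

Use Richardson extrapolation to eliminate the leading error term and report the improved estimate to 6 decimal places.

Leading term ∝ h^1; use weight 2 = 2^1.
2^1 × A(h/2) = 0.3031696776; minus A(h) gives 0.1825466831.
Divide by 2^1 − 1 = 1.
So the Richardson estimate is 0.1825466831.
Shift from A(h/2): +0.0309618443.

0.182547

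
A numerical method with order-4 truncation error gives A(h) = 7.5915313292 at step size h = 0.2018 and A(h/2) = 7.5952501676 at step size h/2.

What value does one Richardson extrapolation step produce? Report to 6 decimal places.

7.595498

r = 4, so 2^r = 16.
2^4*A(h/2) = 121.5240026816; minus A(h) gives 113.9324713524.
113.9324713524 ÷ 15 = 7.5954980902
Shift from A(h/2): +0.0002479226.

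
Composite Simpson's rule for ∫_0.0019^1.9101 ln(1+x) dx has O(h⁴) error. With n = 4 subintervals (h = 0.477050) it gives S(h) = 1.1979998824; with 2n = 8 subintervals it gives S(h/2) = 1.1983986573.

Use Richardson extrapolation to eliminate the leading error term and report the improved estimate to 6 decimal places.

1.198425

The method has order 4: 2^4 = 16.
Numerator 16×A(h/2) − A(h) = 16×1.1983986573 − 1.1979998824 = 17.9763786344
Denominator 16 − 1 = 15.
17.9763786344 ÷ 15 = 1.1984252423
Shift from A(h/2): +0.0000265850.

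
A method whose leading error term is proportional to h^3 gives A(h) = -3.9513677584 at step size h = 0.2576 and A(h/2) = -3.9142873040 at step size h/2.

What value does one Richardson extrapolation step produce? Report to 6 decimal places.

With r = 3 the leading error scales as h^3, so the weight is 2^3 = 8.
2^3*A(h/2) = -31.3142984320; minus A(h) gives -27.3629306736.
Extrapolated: (-27.3629306736) / 7 = -3.9089900962

-3.908990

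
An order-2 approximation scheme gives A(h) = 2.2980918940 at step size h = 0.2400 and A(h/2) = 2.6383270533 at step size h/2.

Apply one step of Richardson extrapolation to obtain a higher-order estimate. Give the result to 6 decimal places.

With r = 2 the leading error scales as h^2, so the weight is 2^2 = 4.
4 × 2.6383270533 = 10.5533082132; subtract 2.2980918940 → 8.2552163192
8.2552163192 ÷ 3 = 2.7517387731
Gap between inputs: 3.402e-01; correction applied: +0.1134117198.

2.751739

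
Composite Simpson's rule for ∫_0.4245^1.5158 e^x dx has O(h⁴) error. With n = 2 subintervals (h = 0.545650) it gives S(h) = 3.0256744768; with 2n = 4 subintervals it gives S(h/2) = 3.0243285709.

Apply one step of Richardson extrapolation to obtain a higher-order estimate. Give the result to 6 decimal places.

3.024239

Error is O(h^4); halving h shrinks it by 2^4 = 16.
16 × 3.0243285709 = 48.3892571344; 48.3892571344 − 3.0256744768 = 45.3635826576
Extrapolated: 45.3635826576 / 15 = 3.0242388438
Gap between inputs: 1.346e-03; correction applied: −0.0000897271.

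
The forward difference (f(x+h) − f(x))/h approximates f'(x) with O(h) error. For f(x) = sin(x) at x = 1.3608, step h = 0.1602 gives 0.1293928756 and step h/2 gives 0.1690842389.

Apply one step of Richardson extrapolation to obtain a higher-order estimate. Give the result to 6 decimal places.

Error is O(h^1); halving h shrinks it by 2^1 = 2.
Numerator 2 × A(h/2) − A(h) = 2 × 0.1690842389 − 0.1293928756 = 0.2087756022
Divide by 2^1 − 1 = 1.
0.2087756022 ÷ 1 = 0.2087756022

0.208776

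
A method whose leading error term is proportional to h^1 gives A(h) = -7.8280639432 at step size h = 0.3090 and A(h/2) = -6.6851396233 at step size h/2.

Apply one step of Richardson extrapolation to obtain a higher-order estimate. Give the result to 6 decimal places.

Order 1 gives 2^r = 2 and 2^r − 1 = 1.
2×(-6.6851396233) = -13.3702792466; subtract (-7.8280639432) → -5.5422153034
Denominator 2 − 1 = 1.
(-5.5422153034) ÷ 1 = -5.5422153034

-5.542215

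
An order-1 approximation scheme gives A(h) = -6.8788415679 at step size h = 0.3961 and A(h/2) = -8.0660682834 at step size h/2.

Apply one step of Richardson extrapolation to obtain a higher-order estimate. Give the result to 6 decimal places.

-9.253295

Leading term ∝ h^1; use weight 2 = 2^1.
Top: 2(-8.0660682834) − (-6.8788415679) = -9.2532949989
Extrapolated: (-9.2532949989) / 1 = -9.2532949989
Correction |R − A(h/2)| = 1.187e+00; gap |A(h/2) − A(h)| = 1.187e+00.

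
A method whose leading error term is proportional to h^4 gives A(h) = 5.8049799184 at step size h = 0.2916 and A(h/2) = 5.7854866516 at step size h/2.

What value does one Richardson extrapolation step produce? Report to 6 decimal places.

5.784187

Leading term ∝ h^4; use weight 16 = 2^4.
16 × 5.7854866516 = 92.5677864256; subtract 5.8049799184 → 86.7628065072
Denominator 16 − 1 = 15.
So the Richardson estimate is 5.7841871005.
Correction |R − A(h/2)| = 1.300e-03; gap |A(h/2) − A(h)| = 1.949e-02.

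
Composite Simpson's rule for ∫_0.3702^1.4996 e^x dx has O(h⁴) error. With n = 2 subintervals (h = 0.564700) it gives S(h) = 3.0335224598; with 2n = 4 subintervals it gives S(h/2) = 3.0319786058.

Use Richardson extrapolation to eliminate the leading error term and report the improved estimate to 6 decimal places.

3.031876

Order 4 gives 2^r = 16 and 2^r − 1 = 15.
Top: 16(3.0319786058) − (3.0335224598) = 45.4781352330
Extrapolated: 45.4781352330 / 15 = 3.0318756822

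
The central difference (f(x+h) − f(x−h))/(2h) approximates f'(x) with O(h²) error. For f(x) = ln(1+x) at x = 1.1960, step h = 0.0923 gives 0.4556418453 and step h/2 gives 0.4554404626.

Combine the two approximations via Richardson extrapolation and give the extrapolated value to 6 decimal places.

0.455373

The method has order 2: 2^2 = 4.
Numerator 4·A(h/2) − A(h) = 4·0.4554404626 − 0.4556418453 = 1.3661200051
Denominator 4 − 1 = 3.
R = 1.3661200051/3 = 0.4553733350
Correction |R − A(h/2)| = 6.713e-05; gap |A(h/2) − A(h)| = 2.014e-04.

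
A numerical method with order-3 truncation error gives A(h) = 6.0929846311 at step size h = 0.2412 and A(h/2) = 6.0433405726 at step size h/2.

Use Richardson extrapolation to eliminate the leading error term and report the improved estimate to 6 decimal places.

6.036249

Error is O(h^3); halving h shrinks it by 2^3 = 8.
Top: 8(6.0433405726) − (6.0929846311) = 42.2537399497
Extrapolated: 42.2537399497 / 7 = 6.0362485642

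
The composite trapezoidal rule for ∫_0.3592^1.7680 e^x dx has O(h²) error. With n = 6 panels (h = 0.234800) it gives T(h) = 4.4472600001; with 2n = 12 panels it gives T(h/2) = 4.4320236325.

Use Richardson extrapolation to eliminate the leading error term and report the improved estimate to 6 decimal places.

The method has order 2: 2^2 = 4.
4·4.4320236325 = 17.7280945300; subtract 4.4472600001 → 13.2808345299
(4·4.4320236325 − 4.4472600001)/(4 − 1) = 4.4269448433
Gap between inputs: 1.524e-02; correction applied: −0.0050787892.

4.426945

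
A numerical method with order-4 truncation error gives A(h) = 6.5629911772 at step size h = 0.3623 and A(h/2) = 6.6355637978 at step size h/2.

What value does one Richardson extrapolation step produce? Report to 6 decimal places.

Order 4 gives 2^r = 16 and 2^r − 1 = 15.
A(h/2) − A(h) = 6.6355637978 − 6.5629911772 = 0.0725726206
Divide by 2^4 − 1 = 15: 0.0725726206/15 = 0.0048381747
R = 6.6355637978 + 0.0048381747 = 6.6404019725

6.640402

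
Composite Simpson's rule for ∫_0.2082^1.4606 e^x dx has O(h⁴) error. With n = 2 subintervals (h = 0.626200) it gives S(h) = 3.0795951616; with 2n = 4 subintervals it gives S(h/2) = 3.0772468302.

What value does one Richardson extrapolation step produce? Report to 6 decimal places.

3.077090

With r = 4 the leading error scales as h^4, so the weight is 2^4 = 16.
16×3.0772468302 − 3.0795951616 = 46.1563541216
Extrapolated: 46.1563541216 / 15 = 3.0770902748
Correction |R − A(h/2)| = 1.566e-04; gap |A(h/2) − A(h)| = 2.348e-03.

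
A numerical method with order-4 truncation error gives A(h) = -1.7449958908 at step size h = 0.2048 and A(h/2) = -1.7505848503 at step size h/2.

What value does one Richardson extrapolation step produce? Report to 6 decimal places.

Order 4 gives 2^r = 16 and 2^r − 1 = 15.
Weighted: (-28.0093576048) − (-1.7449958908) = -26.2643617140
Divide by 2^4 − 1 = 15.
Result: -1.7509574476
Gap between inputs: 5.589e-03; correction applied: −0.0003725973.

-1.750957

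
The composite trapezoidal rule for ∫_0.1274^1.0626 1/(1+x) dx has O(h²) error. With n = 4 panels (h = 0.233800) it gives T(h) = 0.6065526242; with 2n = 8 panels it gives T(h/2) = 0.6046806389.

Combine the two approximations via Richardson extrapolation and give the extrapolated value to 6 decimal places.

0.604057

Order 2 gives 2^r = 4 and 2^r − 1 = 3.
4×0.6046806389 − 0.6065526242 = 1.8121699314
1.8121699314 ÷ 3 = 0.6040566438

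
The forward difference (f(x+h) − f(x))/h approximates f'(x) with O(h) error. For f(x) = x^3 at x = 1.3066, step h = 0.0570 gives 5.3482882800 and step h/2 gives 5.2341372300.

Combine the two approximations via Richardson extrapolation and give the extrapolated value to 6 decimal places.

The method has order 1: 2^1 = 2.
2^1 × A(h/2) = 10.4682744600; minus A(h) gives 5.1199861800.
R = 5.1199861800/1 = 5.1199861800

5.119986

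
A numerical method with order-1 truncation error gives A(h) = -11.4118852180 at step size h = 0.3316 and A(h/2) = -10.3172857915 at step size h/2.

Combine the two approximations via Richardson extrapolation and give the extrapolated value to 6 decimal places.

r = 1: numerator weight 2, denominator 1.
Top: 2(-10.3172857915) − (-11.4118852180) = -9.2226863650
Denominator 2 − 1 = 1.
(-9.2226863650) ÷ 1 = -9.2226863650
Shift from A(h/2): +1.0945994265.

-9.222686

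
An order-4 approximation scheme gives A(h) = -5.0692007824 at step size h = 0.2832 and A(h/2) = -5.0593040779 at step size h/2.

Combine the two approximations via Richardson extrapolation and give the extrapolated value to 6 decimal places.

-5.058644

r = 4: numerator weight 16, denominator 15.
16 × (-5.0593040779) = -80.9488652464; subtract (-5.0692007824) → -75.8796644640
R = (-75.8796644640)/15 = -5.0586442976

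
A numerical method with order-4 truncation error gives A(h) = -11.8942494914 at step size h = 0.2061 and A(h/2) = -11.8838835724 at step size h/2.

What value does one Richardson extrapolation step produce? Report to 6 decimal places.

-11.883193

Leading term ∝ h^4; use weight 16 = 2^4.
Numerator 16·A(h/2) − A(h) = 16·(-11.8838835724) − (-11.8942494914) = -178.2478876670
(16·(-11.8838835724) − (-11.8942494914))/(16 − 1) = -11.8831925111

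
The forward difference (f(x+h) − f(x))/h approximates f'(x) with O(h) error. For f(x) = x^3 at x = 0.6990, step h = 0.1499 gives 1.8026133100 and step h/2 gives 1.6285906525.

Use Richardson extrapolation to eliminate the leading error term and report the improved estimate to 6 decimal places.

1.454568

Error is O(h^1); halving h shrinks it by 2^1 = 2.
2*1.6285906525 − 1.8026133100 = 1.4545679950
R = 1.4545679950/1 = 1.4545679950
Gap between inputs: 1.740e-01; correction applied: −0.1740226575.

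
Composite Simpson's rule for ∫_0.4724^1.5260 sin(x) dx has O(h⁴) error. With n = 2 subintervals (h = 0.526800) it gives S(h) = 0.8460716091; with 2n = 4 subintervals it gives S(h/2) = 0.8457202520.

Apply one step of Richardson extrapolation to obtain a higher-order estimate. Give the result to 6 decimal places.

0.845697

With r = 4 the leading error scales as h^4, so the weight is 2^4 = 16.
16·0.8457202520 = 13.5315240320; subtract 0.8460716091 → 12.6854524229
Divide by 2^4 − 1 = 15.
R = 12.6854524229/15 = 0.8456968282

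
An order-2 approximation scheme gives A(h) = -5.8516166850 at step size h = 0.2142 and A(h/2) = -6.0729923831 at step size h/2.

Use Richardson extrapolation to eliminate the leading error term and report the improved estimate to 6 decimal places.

-6.146784

Error is O(h^2); halving h shrinks it by 2^2 = 4.
4·(-6.0729923831) = -24.2919695324; subtract (-5.8516166850) → -18.4403528474
R = (-18.4403528474)/3 = -6.1467842825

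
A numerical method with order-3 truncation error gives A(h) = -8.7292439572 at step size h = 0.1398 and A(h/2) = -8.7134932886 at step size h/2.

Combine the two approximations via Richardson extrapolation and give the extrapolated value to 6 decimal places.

-8.711243

r = 3, so 2^r = 8.
8×(-8.7134932886) = -69.7079463088; (-69.7079463088) − (-8.7292439572) = -60.9787023516
Divide by 2^3 − 1 = 7.
Extrapolated: (-60.9787023516) / 7 = -8.7112431931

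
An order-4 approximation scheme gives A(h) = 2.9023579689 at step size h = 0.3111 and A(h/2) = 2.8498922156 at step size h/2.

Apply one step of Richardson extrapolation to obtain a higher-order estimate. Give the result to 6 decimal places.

2.846394

Method order is 4; weight 2^4 = 16.
2^4 × A(h/2) = 45.5982754496; minus A(h) gives 42.6959174807.
R = 42.6959174807/15 = 2.8463944987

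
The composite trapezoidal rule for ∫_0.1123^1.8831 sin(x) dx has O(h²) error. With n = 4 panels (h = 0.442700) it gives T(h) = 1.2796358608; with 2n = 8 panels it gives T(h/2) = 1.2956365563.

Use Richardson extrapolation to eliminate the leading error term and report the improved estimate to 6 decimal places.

With r = 2 the leading error scales as h^2, so the weight is 2^2 = 4.
Weighted: 5.1825462252 − 1.2796358608 = 3.9029103644
Extrapolated: 3.9029103644 / 3 = 1.3009701215

1.300970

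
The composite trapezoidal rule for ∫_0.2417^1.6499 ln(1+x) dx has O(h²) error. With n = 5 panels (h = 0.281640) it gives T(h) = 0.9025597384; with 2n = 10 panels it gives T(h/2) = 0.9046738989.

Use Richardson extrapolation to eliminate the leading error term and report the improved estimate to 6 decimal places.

r = 2, so 2^r = 4.
Top: 4(0.9046738989) − (0.9025597384) = 2.7161358572
Denominator 4 − 1 = 3.
So the Richardson estimate is 0.9053786191.
Correction |R − A(h/2)| = 7.047e-04; gap |A(h/2) − A(h)| = 2.114e-03.

0.905379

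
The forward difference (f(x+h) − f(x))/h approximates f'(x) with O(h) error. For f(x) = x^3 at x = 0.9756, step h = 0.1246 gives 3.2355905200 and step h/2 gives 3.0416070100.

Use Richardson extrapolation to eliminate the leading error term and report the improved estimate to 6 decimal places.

2.847623

Error is O(h^1); halving h shrinks it by 2^1 = 2.
A(h/2) − A(h) = 3.0416070100 − 3.2355905200 = -0.1939835100
Divide by 2^1 − 1 = 1: (-0.1939835100)/1 = -0.1939835100
R = 3.0416070100 − 0.1939835100 = 2.8476235000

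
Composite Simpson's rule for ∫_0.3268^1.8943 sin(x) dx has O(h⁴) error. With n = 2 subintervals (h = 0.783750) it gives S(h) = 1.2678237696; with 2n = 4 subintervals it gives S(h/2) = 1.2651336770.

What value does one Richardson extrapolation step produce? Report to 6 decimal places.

1.264954

Order 4 gives 2^r = 16 and 2^r − 1 = 15.
2^4·A(h/2) = 20.2421388320; minus A(h) gives 18.9743150624.
18.9743150624 ÷ 15 = 1.2649543375
Shift from A(h/2): −0.0001793395.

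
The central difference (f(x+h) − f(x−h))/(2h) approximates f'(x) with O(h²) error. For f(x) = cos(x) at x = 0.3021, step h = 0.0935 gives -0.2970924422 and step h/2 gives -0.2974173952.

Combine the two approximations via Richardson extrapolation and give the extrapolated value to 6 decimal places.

-0.297526

The method has order 2: 2^2 = 4.
Top: 4(-0.2974173952) − (-0.2970924422) = -0.8925771386
R = (-0.8925771386)/3 = -0.2975257129
Correction |R − A(h/2)| = 1.083e-04; gap |A(h/2) − A(h)| = 3.250e-04.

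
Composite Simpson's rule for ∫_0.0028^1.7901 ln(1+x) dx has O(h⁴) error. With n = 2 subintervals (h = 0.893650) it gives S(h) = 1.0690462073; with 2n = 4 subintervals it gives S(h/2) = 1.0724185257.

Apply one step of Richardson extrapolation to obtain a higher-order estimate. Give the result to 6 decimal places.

The method has order 4: 2^4 = 16.
Weighted: 17.1586964112 − 1.0690462073 = 16.0896502039
16.0896502039 ÷ 15 = 1.0726433469

1.072643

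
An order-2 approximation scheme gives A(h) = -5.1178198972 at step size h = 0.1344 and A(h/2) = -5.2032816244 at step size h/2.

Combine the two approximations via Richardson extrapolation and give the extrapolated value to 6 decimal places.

-5.231769

With r = 2 the leading error scales as h^2, so the weight is 2^2 = 4.
A(h/2) − A(h) = -5.2032816244 − (-5.1178198972) = -0.0854617272
Correction (A(h/2) − A(h))/(4 − 1) = (-0.0854617272)/3 = -0.0284872424
R = -5.2032816244 − 0.0284872424 = -5.2317688668
Shift from A(h/2): −0.0284872424.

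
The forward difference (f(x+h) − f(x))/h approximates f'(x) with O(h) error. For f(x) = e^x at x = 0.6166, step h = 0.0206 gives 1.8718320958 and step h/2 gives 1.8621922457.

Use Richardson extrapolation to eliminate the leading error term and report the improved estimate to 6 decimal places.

Error is O(h^1); halving h shrinks it by 2^1 = 2.
Weighted: 3.7243844914 − 1.8718320958 = 1.8525523956
Divide by 2^1 − 1 = 1.
1.8525523956 ÷ 1 = 1.8525523956

1.852552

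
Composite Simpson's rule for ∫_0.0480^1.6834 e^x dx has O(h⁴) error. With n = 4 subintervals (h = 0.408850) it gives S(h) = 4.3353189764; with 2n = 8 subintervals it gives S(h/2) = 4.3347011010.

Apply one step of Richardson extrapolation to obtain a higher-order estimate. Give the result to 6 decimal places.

r = 4, so 2^r = 16.
Weighted: 69.3552176160 − 4.3353189764 = 65.0198986396
Divide by 2^4 − 1 = 15.
R = 65.0198986396/15 = 4.3346599093

4.334660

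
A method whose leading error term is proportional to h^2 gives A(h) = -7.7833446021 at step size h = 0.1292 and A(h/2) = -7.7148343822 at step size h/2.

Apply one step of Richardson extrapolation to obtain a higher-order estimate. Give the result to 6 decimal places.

-7.691998

The method has order 2: 2^2 = 4.
Difference of the inputs: -7.7148343822 − (-7.7833446021) = 0.0685102199
Divide by 2^2 − 1 = 3: 0.0685102199/3 = 0.0228367400
R = -7.7148343822 + 0.0228367400 = -7.6919976422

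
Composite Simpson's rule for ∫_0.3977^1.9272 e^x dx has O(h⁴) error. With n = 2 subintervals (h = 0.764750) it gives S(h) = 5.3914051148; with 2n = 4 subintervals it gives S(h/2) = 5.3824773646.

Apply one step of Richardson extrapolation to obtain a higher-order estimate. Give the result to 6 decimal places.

Method order is 4; weight 2^4 = 16.
Top: 16(5.3824773646) − (5.3914051148) = 80.7282327188
Denominator 16 − 1 = 15.
(16*5.3824773646 − 5.3914051148)/(16 − 1) = 5.3818821813

5.381882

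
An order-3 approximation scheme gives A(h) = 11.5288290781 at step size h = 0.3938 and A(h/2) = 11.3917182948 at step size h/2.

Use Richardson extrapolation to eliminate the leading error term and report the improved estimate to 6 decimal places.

Order 3 gives 2^r = 8 and 2^r − 1 = 7.
Numerator 8 × A(h/2) − A(h) = 8 × 11.3917182948 − 11.5288290781 = 79.6049172803
(8 × 11.3917182948 − 11.5288290781)/(8 − 1) = 11.3721310400

11.372131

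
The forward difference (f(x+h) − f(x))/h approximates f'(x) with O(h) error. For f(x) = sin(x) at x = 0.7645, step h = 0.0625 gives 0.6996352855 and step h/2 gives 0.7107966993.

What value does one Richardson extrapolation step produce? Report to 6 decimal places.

0.721958

Method order is 1; weight 2^1 = 2.
2*0.7107966993 = 1.4215933986; subtract 0.6996352855 → 0.7219581131
R = 0.7219581131/1 = 0.7219581131
Gap between inputs: 1.116e-02; correction applied: +0.0111614138.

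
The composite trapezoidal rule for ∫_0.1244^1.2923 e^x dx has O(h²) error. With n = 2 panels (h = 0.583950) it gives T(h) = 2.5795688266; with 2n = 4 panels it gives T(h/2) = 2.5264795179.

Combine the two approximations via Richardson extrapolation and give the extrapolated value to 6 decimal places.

2.508783

The method has order 2: 2^2 = 4.
2^2 × A(h/2) = 10.1059180716; minus A(h) gives 7.5263492450.
7.5263492450 ÷ 3 = 2.5087830817
Gap between inputs: 5.309e-02; correction applied: −0.0176964362.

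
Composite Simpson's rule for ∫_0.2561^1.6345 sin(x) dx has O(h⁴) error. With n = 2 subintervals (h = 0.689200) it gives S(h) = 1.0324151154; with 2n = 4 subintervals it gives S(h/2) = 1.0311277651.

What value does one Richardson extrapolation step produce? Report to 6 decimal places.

Order 4 gives 2^r = 16 and 2^r − 1 = 15.
Top: 16(1.0311277651) − (1.0324151154) = 15.4656291262
Denominator 16 − 1 = 15.
15.4656291262 ÷ 15 = 1.0310419417
Gap between inputs: 1.287e-03; correction applied: −0.0000858234.

1.031042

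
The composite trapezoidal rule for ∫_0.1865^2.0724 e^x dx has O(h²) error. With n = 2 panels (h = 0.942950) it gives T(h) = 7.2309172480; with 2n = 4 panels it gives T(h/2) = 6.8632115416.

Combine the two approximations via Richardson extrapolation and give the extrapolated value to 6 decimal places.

6.740643

Method order is 2; weight 2^2 = 4.
Difference of the inputs: 6.8632115416 − 7.2309172480 = -0.3677057064
Correction (A(h/2) − A(h))/(4 − 1) = (-0.3677057064)/3 = -0.1225685688
R = A(h/2) + (A(h/2) − A(h))/3 = 6.8632115416 − 0.1225685688 = 6.7406429728
Shift from A(h/2): −0.1225685688.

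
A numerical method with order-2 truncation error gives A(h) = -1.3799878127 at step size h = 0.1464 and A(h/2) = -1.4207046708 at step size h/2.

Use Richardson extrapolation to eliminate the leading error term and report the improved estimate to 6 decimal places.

Error is O(h^2); halving h shrinks it by 2^2 = 4.
4·(-1.4207046708) = -5.6828186832; (-5.6828186832) − (-1.3799878127) = -4.3028308705
(-4.3028308705) ÷ 3 = -1.4342769568
Correction |R − A(h/2)| = 1.357e-02; gap |A(h/2) − A(h)| = 4.072e-02.

-1.434277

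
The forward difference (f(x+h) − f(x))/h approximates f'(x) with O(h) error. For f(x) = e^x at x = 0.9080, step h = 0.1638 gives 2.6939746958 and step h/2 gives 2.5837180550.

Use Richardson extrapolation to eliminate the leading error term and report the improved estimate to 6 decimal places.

Order 1 gives 2^r = 2 and 2^r − 1 = 1.
Top: 2(2.5837180550) − (2.6939746958) = 2.4734614142
(2 × 2.5837180550 − 2.6939746958)/(2 − 1) = 2.4734614142

2.473461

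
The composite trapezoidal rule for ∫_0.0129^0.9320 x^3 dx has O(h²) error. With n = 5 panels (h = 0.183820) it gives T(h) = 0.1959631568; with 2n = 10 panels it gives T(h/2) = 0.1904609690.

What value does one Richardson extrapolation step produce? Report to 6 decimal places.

Method order is 2; weight 2^2 = 4.
4 × 0.1904609690 = 0.7618438760; 0.7618438760 − 0.1959631568 = 0.5658807192
Denominator 4 − 1 = 3.
Extrapolated: 0.5658807192 / 3 = 0.1886269064

0.188627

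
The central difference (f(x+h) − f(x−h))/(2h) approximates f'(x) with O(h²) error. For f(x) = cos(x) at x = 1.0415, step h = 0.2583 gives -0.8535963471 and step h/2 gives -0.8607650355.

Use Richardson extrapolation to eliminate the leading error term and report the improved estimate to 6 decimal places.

Order 2 gives 2^r = 4 and 2^r − 1 = 3.
4*(-0.8607650355) = -3.4430601420; (-3.4430601420) − (-0.8535963471) = -2.5894637949
R = (-2.5894637949)/3 = -0.8631545983

-0.863155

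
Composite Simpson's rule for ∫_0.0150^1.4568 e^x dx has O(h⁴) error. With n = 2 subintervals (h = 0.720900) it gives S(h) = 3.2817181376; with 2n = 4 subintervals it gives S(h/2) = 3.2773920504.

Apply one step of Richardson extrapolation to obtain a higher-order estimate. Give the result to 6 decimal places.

r = 4, so 2^r = 16.
16 × 3.2773920504 = 52.4382728064; subtract 3.2817181376 → 49.1565546688
(16 × 3.2773920504 − 3.2817181376)/(16 − 1) = 3.2771036446

3.277104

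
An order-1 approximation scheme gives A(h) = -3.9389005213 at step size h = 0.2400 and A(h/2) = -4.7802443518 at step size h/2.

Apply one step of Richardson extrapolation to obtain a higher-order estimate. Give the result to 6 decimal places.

Error is O(h^1); halving h shrinks it by 2^1 = 2.
Top: 2(-4.7802443518) − (-3.9389005213) = -5.6215881823
Denominator 2 − 1 = 1.
R = (-5.6215881823)/1 = -5.6215881823

-5.621588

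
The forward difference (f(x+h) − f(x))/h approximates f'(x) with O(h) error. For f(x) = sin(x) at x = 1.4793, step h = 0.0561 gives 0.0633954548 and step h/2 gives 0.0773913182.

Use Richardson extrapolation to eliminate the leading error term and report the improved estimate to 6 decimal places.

Leading term ∝ h^1; use weight 2 = 2^1.
2 × 0.0773913182 = 0.1547826364; 0.1547826364 − 0.0633954548 = 0.0913871816
Divide by 2^1 − 1 = 1.
R = 0.0913871816/1 = 0.0913871816

0.091387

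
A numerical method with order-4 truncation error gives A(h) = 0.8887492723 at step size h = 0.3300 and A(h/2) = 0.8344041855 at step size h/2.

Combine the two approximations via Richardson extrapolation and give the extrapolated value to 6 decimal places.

The method has order 4: 2^4 = 16.
16×0.8344041855 = 13.3504669680; 13.3504669680 − 0.8887492723 = 12.4617176957
Denominator 16 − 1 = 15.
12.4617176957 ÷ 15 = 0.8307811797
Gap between inputs: 5.435e-02; correction applied: −0.0036230058.

0.830781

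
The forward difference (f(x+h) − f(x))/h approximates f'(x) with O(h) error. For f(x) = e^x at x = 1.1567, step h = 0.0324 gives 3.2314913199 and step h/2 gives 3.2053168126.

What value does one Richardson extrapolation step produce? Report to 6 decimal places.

With r = 1 the leading error scales as h^1, so the weight is 2^1 = 2.
Weighted: 6.4106336252 − 3.2314913199 = 3.1791423053
Extrapolated: 3.1791423053 / 1 = 3.1791423053

3.179142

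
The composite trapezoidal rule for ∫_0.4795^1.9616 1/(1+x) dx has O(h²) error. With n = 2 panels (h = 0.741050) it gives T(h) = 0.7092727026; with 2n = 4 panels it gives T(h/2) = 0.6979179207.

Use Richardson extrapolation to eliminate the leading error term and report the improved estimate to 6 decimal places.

0.694133

r = 2, so 2^r = 4.
4×0.6979179207 − 0.7092727026 = 2.0823989802
Denominator 4 − 1 = 3.
So the Richardson estimate is 0.6941329934.
Gap between inputs: 1.135e-02; correction applied: −0.0037849273.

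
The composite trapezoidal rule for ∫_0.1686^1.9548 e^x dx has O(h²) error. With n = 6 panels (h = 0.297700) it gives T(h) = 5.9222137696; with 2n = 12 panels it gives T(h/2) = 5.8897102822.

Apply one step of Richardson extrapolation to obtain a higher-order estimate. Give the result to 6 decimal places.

5.878876

Leading term ∝ h^2; use weight 4 = 2^2.
Numerator 4*A(h/2) − A(h) = 4*5.8897102822 − 5.9222137696 = 17.6366273592
Denominator 4 − 1 = 3.
Result: 5.8788757864
Shift from A(h/2): −0.0108344958.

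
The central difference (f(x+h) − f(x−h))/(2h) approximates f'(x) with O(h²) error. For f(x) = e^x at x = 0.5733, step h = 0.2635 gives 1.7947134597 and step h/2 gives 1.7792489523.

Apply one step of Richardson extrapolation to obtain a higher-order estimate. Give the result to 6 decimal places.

1.774094

Leading term ∝ h^2; use weight 4 = 2^2.
Numerator 4 × A(h/2) − A(h) = 4 × 1.7792489523 − 1.7947134597 = 5.3222823495
5.3222823495 ÷ 3 = 1.7740941165
Correction |R − A(h/2)| = 5.155e-03; gap |A(h/2) − A(h)| = 1.546e-02.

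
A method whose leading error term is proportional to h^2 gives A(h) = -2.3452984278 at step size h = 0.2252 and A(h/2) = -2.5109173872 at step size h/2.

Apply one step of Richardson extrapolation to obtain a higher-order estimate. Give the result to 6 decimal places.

-2.566124

With r = 2 the leading error scales as h^2, so the weight is 2^2 = 4.
4·(-2.5109173872) = -10.0436695488; (-10.0436695488) − (-2.3452984278) = -7.6983711210
(4·(-2.5109173872) − (-2.3452984278))/(4 − 1) = -2.5661237070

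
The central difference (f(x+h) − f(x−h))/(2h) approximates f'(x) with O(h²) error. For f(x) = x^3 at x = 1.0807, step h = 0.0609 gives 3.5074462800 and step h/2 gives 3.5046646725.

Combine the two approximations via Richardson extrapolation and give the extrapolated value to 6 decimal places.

3.503737

r = 2, so 2^r = 4.
4×3.5046646725 = 14.0186586900; 14.0186586900 − 3.5074462800 = 10.5112124100
Denominator 4 − 1 = 3.
10.5112124100 ÷ 3 = 3.5037374700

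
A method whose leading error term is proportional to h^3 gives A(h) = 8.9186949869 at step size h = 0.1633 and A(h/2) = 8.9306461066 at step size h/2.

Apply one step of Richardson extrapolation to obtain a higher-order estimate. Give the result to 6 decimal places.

8.932353

Leading term ∝ h^3; use weight 8 = 2^3.
Weighted: 71.4451688528 − 8.9186949869 = 62.5264738659
62.5264738659 ÷ 7 = 8.9323534094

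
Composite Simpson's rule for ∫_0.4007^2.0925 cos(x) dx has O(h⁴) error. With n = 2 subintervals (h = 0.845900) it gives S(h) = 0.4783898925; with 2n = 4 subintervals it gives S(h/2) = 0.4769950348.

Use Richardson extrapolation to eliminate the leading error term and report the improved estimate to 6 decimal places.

Method order is 4; weight 2^4 = 16.
16×0.4769950348 = 7.6319205568; subtract 0.4783898925 → 7.1535306643
R = 7.1535306643/15 = 0.4769020443
Shift from A(h/2): −0.0000929905.

0.476902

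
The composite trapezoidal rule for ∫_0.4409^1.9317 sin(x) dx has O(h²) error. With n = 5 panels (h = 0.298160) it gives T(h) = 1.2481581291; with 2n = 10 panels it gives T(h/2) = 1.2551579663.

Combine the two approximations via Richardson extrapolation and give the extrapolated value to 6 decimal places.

Order 2 gives 2^r = 4 and 2^r − 1 = 3.
4*1.2551579663 = 5.0206318652; 5.0206318652 − 1.2481581291 = 3.7724737361
Extrapolated: 3.7724737361 / 3 = 1.2574912454
Shift from A(h/2): +0.0023332791.

1.257491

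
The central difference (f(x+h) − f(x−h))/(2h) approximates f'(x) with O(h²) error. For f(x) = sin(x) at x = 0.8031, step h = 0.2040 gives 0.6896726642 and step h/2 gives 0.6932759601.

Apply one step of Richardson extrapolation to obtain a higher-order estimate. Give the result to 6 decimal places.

0.694477

The method has order 2: 2^2 = 4.
Difference of the inputs: 0.6932759601 − 0.6896726642 = 0.0036032959
Correction (A(h/2) − A(h))/(4 − 1) = 0.0036032959/3 = 0.0012010986
R = A(h/2) + (A(h/2) − A(h))/3 = 0.6932759601 + 0.0012010986 = 0.6944770587
Gap between inputs: 3.603e-03; correction applied: +0.0012010986.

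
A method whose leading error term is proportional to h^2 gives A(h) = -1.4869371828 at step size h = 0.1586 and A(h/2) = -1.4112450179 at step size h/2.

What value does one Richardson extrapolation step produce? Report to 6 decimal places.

-1.386014

With r = 2 the leading error scales as h^2, so the weight is 2^2 = 4.
4 × (-1.4112450179) = -5.6449800716; (-5.6449800716) − (-1.4869371828) = -4.1580428888
(4 × (-1.4112450179) − (-1.4869371828))/(4 − 1) = -1.3860142963
Shift from A(h/2): +0.0252307216.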